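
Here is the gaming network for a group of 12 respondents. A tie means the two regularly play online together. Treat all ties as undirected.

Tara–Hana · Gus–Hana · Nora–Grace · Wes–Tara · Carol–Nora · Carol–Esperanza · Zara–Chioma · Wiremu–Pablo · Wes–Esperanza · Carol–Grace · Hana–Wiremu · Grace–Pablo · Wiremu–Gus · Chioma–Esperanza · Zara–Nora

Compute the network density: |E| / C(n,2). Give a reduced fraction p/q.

5/22

There are 15 edges and 12 nodes, so the maximum possible is C(12,2) = 66.
Density = 15/66 = 5/22.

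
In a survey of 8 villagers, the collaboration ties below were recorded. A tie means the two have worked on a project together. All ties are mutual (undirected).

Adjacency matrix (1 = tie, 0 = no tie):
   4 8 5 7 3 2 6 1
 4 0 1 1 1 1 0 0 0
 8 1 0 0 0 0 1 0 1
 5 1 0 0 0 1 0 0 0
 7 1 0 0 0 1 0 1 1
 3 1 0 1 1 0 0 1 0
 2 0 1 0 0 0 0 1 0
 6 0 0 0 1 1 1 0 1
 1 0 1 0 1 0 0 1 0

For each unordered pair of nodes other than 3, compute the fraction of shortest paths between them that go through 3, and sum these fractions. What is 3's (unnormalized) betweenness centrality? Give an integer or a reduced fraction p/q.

3

Pairs whose geodesics pass through 3 — 4–6: 1/2; 5–7: 1/2; 5–2: 1/2; 5–6: 1; 5–1: 2/4.
All other pairs contribute 0.
Summing the contributions gives betweenness(3) = 3.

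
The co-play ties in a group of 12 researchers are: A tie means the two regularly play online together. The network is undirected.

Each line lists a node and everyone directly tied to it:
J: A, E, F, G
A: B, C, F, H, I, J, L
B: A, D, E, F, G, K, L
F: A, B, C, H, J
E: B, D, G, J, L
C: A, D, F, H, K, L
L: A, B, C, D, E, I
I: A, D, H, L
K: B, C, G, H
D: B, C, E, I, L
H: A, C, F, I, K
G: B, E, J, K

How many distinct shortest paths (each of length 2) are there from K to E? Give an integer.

The shortest distance is 2. The length-2 paths are: K–B–E; K–G–E.
That gives 2 distinct shortest paths.

2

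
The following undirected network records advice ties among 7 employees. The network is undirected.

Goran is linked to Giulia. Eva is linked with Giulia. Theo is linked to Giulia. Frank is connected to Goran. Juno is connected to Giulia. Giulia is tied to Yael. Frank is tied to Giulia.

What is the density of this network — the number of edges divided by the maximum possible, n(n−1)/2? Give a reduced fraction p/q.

There are 7 edges and 7 nodes, so the maximum possible is C(7,2) = 21.
Density = 7/21 = 1/3.

1/3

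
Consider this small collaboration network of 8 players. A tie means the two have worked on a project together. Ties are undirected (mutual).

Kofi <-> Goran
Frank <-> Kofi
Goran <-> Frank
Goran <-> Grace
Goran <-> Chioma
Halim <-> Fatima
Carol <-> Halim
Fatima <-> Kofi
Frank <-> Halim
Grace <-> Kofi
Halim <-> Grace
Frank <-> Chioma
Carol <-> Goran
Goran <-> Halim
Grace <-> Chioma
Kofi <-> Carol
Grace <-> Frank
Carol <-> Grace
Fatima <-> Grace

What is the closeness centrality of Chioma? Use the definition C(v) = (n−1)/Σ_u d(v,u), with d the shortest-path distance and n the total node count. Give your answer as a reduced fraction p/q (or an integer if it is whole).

7/11

Distances from Chioma: Carol:2, Fatima:2, Frank:1, Goran:1, Grace:1, Halim:2, Kofi:2. Sum = 11.
n = 8, so closeness = 7/11.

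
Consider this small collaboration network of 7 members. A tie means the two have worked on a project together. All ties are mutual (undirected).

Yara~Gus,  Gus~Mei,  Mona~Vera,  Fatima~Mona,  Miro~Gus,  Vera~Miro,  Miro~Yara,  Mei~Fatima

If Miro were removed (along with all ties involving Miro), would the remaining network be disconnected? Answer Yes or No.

No

Even without Miro, every remaining node can still reach every other (the residual graph is connected), so Miro is not a cut vertex.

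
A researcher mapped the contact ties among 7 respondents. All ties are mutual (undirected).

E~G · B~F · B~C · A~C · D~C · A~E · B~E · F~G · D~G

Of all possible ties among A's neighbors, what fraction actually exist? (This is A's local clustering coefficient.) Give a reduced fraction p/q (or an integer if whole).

A's neighbors: C and E (k = 2).
Possible neighbor pairs: C(2,2) = 1. Edges among them: none → e = 0.
Clustering(A) = 0/1.

0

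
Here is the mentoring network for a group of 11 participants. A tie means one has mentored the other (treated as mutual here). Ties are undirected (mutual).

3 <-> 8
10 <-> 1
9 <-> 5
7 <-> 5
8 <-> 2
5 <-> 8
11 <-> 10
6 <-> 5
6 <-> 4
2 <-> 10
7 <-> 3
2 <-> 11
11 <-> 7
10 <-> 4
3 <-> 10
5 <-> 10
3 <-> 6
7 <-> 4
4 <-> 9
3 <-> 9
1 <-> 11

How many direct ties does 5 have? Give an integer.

5 is directly tied to 6, 7, 8, 9, and 10. That is 5 neighbors, so the degree of 5 is 5.

5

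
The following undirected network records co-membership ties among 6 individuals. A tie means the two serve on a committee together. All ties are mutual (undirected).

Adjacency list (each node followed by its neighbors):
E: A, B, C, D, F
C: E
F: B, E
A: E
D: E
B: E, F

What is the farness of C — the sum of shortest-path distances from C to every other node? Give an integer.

Distances from C: A:2, B:2, D:2, E:1, F:2.
Sum = 2 + 2 + 2 + 1 + 2 = 9.

9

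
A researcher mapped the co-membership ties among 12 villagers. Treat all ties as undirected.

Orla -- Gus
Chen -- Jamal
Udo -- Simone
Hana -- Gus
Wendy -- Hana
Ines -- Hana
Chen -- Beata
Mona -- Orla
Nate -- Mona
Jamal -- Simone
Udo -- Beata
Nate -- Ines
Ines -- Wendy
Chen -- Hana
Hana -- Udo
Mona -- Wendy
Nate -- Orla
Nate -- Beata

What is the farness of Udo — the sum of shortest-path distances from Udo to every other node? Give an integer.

Distances from Udo: Beata:1, Chen:2, Gus:2, Hana:1, Ines:2, Jamal:2, Mona:3, Nate:2, Orla:3, Simone:1, Wendy:2.
Sum = 1 + 2 + 2 + 1 + 2 + 2 + 3 + 2 + 3 + 1 + 2 = 21.

21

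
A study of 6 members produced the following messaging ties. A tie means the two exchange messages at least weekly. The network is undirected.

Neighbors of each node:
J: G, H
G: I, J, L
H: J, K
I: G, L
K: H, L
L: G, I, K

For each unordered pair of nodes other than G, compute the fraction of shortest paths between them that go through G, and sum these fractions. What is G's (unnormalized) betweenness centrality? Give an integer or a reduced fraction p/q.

Pairs whose geodesics pass through G — L–J: 1; I–H: 1/2; I–J: 1.
All other pairs contribute 0.
Summing the contributions gives betweenness(G) = 5/2.

5/2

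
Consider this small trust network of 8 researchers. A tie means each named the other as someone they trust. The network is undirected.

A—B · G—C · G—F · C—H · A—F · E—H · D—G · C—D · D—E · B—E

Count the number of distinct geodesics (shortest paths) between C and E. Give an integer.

The shortest distance is 2. The length-2 paths are: C–D–E; C–H–E.
That gives 2 distinct shortest paths.

2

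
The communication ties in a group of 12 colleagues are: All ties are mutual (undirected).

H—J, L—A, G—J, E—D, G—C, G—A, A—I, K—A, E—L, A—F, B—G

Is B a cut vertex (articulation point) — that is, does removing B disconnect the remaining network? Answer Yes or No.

Even without B, every remaining node can still reach every other (the residual graph is connected), so B is not a cut vertex.

No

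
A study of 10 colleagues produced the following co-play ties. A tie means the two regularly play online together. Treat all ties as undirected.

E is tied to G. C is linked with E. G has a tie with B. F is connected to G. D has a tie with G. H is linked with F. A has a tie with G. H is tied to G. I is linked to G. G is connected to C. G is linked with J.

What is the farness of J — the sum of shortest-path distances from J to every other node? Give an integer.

Distances from J: A:2, B:2, C:2, D:2, E:2, F:2, G:1, H:2, I:2.
Sum = 2 + 2 + 2 + 2 + 2 + 2 + 1 + 2 + 2 = 17.

17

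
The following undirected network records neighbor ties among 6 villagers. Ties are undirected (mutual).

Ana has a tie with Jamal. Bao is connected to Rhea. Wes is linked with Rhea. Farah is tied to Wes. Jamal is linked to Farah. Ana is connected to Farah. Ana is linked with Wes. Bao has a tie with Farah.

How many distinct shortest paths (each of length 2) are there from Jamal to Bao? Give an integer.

The shortest distance is 2, and the only length-2 path is Jamal–Farah–Bao. So there is exactly 1 shortest path.

1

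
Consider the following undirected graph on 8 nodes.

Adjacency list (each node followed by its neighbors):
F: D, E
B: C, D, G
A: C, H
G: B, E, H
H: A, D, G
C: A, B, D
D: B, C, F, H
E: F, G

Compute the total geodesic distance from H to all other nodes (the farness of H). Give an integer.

11

Distances from H: A:1, B:2, C:2, D:1, E:2, F:2, G:1.
Sum = 1 + 2 + 2 + 1 + 2 + 2 + 1 = 11.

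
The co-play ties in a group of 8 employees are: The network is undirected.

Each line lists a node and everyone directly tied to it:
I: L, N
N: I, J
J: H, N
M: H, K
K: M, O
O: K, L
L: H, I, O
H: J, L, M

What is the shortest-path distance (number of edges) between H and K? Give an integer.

2

One shortest route is H – M – K, which uses 2 edges, and H and K are not directly tied, so nothing shorter exists. So d(H,K) = 2.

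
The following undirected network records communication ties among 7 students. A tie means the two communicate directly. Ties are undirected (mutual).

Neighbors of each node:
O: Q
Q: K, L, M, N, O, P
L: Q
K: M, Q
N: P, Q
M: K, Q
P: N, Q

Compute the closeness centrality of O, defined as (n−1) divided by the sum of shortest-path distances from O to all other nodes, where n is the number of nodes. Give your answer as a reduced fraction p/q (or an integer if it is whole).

Distances from O: K:2, L:2, M:2, N:2, P:2, Q:1. Sum = 11.
n = 7, so closeness = 6/11.

6/11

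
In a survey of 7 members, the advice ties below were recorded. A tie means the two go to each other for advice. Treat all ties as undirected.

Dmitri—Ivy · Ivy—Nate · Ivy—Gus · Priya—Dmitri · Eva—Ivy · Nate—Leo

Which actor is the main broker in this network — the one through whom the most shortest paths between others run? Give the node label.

Ivy

Unnormalized betweenness of each node: Dmitri:5, Eva:0, Gus:0, Ivy:13, Leo:0, Nate:5, Priya:0.
Ivy has the largest value, 13, making it the main broker — the node through which the most shortest paths run.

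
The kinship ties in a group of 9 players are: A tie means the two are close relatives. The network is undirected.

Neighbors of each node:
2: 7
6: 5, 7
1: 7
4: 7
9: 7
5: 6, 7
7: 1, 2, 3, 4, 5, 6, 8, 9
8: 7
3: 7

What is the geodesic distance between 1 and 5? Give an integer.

2

One shortest route is 1 – 7 – 5, which uses 2 edges, and 1 and 5 are not directly tied, so nothing shorter exists. So d(1,5) = 2.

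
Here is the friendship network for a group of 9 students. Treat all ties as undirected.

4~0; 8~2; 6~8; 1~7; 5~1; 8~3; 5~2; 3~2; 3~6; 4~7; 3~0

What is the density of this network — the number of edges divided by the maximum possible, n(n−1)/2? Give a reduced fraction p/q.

There are 11 edges and 9 nodes, so the maximum possible is C(9,2) = 36.
Density = 11/36.

11/36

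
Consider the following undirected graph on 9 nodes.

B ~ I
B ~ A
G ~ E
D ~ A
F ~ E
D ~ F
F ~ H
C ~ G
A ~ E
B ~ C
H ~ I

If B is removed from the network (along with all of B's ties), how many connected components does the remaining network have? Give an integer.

B's neighbors (A, C, and I) remain reachable from one another through other ties, so the rest of the network stays in one piece.

1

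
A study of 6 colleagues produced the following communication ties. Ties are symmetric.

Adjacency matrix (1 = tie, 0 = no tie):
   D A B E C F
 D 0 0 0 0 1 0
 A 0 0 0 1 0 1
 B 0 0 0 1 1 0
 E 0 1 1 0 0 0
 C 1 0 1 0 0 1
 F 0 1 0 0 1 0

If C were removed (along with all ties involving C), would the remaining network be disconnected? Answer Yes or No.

Removing C leaves {D} with no path to {A, B, E, and F}, so the network splits into 2 components. C is a cut vertex.

Yes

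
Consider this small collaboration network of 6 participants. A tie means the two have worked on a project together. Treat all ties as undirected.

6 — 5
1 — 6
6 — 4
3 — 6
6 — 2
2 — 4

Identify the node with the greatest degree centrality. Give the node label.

6

Degrees — 1:1, 2:2, 3:1, 4:2, 5:1, 6:5.
The maximum is 5, attained only by 6.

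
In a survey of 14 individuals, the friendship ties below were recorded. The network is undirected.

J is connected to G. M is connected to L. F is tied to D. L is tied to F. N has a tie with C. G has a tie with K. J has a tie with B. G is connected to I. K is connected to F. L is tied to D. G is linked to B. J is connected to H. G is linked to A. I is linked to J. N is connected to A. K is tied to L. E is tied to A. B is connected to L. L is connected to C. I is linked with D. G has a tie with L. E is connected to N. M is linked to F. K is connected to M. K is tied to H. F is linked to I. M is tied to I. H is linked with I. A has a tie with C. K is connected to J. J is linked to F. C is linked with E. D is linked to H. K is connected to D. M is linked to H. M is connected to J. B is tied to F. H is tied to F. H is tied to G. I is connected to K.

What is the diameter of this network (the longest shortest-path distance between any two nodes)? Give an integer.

3

Eccentricity of each node (its greatest distance to any other): A:3, B:3, C:3, D:3, E:3, F:3, G:2, H:3, I:3, J:3, K:3, L:2, M:3, N:3.
The maximum eccentricity is 3, realized for instance by the pair F–E via F – L – C – E. So the diameter is 3.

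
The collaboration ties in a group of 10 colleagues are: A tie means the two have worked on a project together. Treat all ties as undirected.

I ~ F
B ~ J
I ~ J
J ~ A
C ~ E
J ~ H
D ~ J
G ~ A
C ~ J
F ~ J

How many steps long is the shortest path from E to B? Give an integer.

One shortest route is E – C – J – B, which uses 3 edges, and at distance 2 from E we only reach {J}, which does not include B. So d(E,B) = 3.

3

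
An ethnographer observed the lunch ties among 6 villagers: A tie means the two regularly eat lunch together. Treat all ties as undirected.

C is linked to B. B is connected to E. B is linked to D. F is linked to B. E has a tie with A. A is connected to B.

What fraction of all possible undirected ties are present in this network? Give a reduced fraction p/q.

2/5

There are 6 edges and 6 nodes, so the maximum possible is C(6,2) = 15.
Density = 6/15 = 2/5.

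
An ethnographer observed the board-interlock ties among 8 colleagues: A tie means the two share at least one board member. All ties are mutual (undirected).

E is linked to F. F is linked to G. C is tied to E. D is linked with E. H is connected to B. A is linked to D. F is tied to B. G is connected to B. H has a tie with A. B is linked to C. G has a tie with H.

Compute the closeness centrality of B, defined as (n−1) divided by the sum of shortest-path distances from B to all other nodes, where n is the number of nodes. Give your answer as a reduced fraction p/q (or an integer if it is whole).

Distances from B: A:2, C:1, D:3, E:2, F:1, G:1, H:1. Sum = 11.
n = 8, so closeness = 7/11.

7/11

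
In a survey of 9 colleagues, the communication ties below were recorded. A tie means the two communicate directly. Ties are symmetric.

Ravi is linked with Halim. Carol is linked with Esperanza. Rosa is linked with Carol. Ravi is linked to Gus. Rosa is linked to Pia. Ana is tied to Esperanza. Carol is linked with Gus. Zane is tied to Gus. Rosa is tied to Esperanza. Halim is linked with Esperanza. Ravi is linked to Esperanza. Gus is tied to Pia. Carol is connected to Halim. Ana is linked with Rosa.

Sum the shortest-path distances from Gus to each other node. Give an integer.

13

Distances from Gus: Ana:3, Carol:1, Esperanza:2, Halim:2, Pia:1, Ravi:1, Rosa:2, Zane:1.
Sum = 3 + 1 + 2 + 2 + 1 + 1 + 2 + 1 = 13.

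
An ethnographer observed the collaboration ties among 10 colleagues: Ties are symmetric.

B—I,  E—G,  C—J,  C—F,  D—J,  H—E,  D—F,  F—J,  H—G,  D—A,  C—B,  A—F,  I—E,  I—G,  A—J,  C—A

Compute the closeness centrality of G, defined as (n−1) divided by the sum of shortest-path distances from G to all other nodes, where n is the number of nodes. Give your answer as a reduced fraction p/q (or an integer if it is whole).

Distances from G: A:4, B:2, C:3, D:5, E:1, F:4, H:1, I:1, J:4. Sum = 25.
n = 10, so closeness = 9/25.

9/25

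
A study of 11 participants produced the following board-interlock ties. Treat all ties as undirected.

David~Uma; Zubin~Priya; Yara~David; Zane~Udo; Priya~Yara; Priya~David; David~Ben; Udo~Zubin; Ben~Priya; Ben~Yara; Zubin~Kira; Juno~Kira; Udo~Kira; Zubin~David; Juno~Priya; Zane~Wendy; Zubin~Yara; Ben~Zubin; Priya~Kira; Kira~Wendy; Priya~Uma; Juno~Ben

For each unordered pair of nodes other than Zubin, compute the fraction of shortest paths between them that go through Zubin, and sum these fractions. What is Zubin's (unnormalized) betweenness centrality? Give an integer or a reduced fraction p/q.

32/3

Pairs whose geodesics pass through Zubin — Uma–Udo: 2/3; Uma–Zane: 2/4; Wendy–Ben: 1/3; Wendy–David: 1/2; Wendy–Yara: 1/2; Ben–Udo: 1; Ben–Zane: 1; Ben–Kira: 1/3; David–Udo: 1; David–Zane: 1; David–Kira: 1/2; Udo–Priya: 1/2; Udo–Yara: 1; Priya–Zane: 1/3 … (+2 more pairs).
All other pairs contribute 0.
Summing the contributions gives betweenness(Zubin) = 32/3.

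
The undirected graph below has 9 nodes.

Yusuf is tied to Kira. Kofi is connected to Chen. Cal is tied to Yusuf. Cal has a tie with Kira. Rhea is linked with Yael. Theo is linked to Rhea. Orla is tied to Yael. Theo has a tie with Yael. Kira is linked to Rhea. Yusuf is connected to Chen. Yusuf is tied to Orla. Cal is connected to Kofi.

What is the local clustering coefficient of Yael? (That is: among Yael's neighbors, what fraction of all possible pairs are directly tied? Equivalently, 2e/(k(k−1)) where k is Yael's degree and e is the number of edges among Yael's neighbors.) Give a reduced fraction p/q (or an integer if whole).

1/3

Yael's neighbors: Orla, Rhea, and Theo (k = 3).
Possible neighbor pairs: C(3,2) = 3. Edges among them: Rhea–Theo → e = 1.
Clustering(Yael) = 1/3.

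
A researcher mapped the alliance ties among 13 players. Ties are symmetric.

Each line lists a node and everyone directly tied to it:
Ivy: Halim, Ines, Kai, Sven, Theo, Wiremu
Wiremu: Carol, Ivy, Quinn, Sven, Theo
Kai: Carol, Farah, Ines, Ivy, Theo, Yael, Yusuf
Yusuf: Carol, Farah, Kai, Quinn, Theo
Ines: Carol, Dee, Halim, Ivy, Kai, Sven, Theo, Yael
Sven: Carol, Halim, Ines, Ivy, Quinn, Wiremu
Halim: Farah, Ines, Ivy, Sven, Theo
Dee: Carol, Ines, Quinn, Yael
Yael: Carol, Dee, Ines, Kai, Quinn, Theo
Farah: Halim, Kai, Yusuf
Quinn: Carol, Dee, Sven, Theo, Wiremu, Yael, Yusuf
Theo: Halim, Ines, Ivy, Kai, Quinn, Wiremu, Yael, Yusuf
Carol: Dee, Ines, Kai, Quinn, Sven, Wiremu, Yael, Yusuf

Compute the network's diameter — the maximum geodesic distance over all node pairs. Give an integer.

3

Eccentricity of each node (its greatest distance to any other): Carol:2, Dee:3, Farah:3, Halim:2, Ines:2, Ivy:2, Kai:2, Quinn:2, Sven:2, Theo:2, Wiremu:3, Yael:2, Yusuf:2.
The maximum eccentricity is 3, realized for instance by the pair Farah–Wiremu via Farah – Halim – Ivy – Wiremu. So the diameter is 3.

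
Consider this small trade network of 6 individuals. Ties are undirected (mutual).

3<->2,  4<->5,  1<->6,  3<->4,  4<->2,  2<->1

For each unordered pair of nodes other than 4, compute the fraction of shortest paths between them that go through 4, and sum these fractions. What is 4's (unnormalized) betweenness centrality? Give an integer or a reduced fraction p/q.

4

Pairs whose geodesics pass through 4 — 6–5: 1; 1–5: 1; 3–5: 1; 5–2: 1.
All other pairs contribute 0.
Summing the contributions gives betweenness(4) = 4.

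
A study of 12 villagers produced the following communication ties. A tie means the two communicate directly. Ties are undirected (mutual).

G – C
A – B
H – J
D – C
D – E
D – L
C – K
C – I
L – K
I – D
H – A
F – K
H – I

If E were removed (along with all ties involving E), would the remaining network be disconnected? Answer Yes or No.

No

Even without E, every remaining node can still reach every other (the residual graph is connected), so E is not a cut vertex.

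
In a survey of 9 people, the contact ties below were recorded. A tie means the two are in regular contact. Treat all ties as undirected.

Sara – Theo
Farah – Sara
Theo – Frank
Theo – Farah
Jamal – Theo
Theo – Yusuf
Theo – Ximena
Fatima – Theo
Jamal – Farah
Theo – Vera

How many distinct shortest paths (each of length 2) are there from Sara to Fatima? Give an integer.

1

The shortest distance is 2, and the only length-2 path is Sara–Theo–Fatima. So there is exactly 1 shortest path.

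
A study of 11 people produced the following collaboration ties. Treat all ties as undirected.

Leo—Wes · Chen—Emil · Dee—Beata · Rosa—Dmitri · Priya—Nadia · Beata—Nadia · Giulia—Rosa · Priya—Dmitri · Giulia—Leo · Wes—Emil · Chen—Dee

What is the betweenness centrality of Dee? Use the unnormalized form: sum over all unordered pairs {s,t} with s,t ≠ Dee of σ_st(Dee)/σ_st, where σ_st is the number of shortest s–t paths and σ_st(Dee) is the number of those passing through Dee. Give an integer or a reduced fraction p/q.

Pairs whose geodesics pass through Dee — Beata–Leo: 1; Beata–Wes: 1; Beata–Emil: 1; Beata–Chen: 1; Nadia–Wes: 1; Nadia–Emil: 1; Nadia–Chen: 1; Priya–Emil: 1; Priya–Chen: 1; Dmitri–Chen: 1.
All other pairs contribute 0.
Summing the contributions gives betweenness(Dee) = 10.

10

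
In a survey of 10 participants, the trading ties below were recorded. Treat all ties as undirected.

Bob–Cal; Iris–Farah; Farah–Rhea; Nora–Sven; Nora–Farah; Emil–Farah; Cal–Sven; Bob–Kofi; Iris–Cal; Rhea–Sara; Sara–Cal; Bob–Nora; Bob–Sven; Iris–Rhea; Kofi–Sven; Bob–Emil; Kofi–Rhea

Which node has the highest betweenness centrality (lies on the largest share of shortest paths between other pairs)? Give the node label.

Unnormalized betweenness of each node: Bob:35/6, Cal:17/3, Emil:1/2, Farah:16/3, Iris:3/2, Kofi:2, Nora:3/2, Rhea:16/3, Sara:1/2, Sven:11/6.
Bob has the largest value, 35/6, making it the main broker — the node through which the most shortest paths run.

Bob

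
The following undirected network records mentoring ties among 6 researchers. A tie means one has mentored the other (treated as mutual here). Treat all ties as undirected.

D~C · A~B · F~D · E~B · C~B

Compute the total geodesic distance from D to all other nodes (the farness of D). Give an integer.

10

Distances from D: A:3, B:2, C:1, E:3, F:1.
Sum = 3 + 2 + 1 + 3 + 1 = 10.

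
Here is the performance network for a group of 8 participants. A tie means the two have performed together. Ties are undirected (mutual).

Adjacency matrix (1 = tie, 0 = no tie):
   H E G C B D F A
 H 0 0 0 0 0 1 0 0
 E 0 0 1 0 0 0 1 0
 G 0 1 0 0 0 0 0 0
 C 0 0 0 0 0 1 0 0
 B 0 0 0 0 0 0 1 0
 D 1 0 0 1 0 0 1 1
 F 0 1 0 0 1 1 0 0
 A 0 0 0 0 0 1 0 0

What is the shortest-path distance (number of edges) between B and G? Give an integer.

3

One shortest route is B – F – E – G, which uses 3 edges, and at distance 2 from B we only reach {D, E}, which does not include G. So d(B,G) = 3.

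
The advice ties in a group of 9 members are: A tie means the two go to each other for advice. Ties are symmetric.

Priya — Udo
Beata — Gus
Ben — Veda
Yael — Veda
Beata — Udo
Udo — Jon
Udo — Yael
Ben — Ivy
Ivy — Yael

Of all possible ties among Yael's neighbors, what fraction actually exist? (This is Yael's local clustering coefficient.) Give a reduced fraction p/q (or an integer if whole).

Yael's neighbors: Ivy, Udo, and Veda (k = 3).
Possible neighbor pairs: C(3,2) = 3. Edges among them: none → e = 0.
Clustering(Yael) = 0/3 = 0.

0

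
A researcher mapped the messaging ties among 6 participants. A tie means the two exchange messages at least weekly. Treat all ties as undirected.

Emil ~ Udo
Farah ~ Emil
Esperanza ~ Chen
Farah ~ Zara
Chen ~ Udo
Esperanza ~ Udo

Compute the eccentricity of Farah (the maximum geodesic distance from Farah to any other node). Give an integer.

Distances from Farah: Chen:3, Emil:1, Esperanza:3, Udo:2, Zara:1.
The largest is 3 (to Chen and Esperanza), so the eccentricity of Farah is 3.

3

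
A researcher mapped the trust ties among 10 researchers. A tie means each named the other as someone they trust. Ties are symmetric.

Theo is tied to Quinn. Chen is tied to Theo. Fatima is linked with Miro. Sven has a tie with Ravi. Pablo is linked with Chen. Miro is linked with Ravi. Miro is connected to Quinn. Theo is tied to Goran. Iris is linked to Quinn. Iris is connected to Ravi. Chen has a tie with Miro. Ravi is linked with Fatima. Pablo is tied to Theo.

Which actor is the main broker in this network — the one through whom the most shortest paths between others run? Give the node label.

Miro

Unnormalized betweenness of each node: Chen:22/3, Fatima:0, Goran:0, Iris:7/3, Miro:83/6, Pablo:0, Quinn:53/6, Ravi:59/6, Sven:0, Theo:65/6.
Miro has the largest value, 83/6, making it the main broker — the node through which the most shortest paths run.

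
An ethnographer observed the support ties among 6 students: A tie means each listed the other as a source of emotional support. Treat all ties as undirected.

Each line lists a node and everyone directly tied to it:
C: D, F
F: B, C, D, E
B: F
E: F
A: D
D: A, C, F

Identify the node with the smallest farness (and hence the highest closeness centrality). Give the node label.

F

Farness (sum of distances to all others) for each node — A:11, B:10, C:8, D:7, E:10, F:6.
The smallest farness is 6, for F, so F has the highest closeness.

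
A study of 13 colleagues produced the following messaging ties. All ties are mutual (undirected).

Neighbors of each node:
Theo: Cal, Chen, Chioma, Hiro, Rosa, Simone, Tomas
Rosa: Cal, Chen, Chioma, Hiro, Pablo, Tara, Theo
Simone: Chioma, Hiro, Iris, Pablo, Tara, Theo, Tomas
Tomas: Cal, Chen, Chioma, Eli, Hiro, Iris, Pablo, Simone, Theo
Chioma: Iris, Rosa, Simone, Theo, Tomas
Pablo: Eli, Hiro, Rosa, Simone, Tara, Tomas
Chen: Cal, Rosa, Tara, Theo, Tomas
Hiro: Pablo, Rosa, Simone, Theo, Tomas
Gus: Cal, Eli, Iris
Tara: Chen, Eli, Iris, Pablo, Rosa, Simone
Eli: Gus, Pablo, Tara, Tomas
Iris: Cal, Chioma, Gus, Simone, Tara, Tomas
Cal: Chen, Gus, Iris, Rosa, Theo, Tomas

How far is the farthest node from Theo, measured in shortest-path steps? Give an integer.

2

Distances from Theo: Cal:1, Chen:1, Chioma:1, Eli:2, Gus:2, Hiro:1, Iris:2, Pablo:2, Rosa:1, Simone:1, Tara:2, Tomas:1.
The largest is 2 (to Tara, Iris, Pablo, Eli, and Gus), so the eccentricity of Theo is 2.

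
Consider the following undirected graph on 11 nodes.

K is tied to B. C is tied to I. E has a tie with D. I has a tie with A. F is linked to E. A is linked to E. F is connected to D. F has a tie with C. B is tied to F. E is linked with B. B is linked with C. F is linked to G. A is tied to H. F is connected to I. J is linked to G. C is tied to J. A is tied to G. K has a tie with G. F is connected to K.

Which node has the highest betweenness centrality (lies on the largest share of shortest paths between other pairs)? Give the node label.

F

Unnormalized betweenness of each node: A:43/4, B:7/4, C:4, D:0, E:31/6, F:23/2, G:43/6, H:0, I:8/3, J:1/2, K:1/2.
F has the largest value, 23/2, making it the main broker — the node through which the most shortest paths run.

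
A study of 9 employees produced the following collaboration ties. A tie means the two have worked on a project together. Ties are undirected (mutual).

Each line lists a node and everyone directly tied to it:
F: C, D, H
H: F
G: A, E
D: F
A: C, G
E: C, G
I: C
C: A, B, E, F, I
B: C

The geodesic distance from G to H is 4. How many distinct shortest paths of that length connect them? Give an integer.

2

The shortest distance is 4. The length-4 paths are: G–E–C–F–H; G–A–C–F–H.
That gives 2 distinct shortest paths.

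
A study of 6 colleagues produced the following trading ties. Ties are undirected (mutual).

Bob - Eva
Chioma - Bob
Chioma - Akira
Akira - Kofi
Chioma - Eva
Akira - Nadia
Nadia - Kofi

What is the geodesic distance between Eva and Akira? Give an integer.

2

One shortest route is Eva – Chioma – Akira, which uses 2 edges, and Eva and Akira are not directly tied, so nothing shorter exists. So d(Eva,Akira) = 2.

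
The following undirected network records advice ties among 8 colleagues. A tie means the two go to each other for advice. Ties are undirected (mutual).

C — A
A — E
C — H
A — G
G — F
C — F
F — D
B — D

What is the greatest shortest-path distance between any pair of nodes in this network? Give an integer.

Eccentricity of each node (its greatest distance to any other): A:4, B:5, C:3, D:4, E:5, F:3, G:3, H:4.
The maximum eccentricity is 5, realized for instance by the pair E–B via E – A – G – F – D – B. So the diameter is 5.

5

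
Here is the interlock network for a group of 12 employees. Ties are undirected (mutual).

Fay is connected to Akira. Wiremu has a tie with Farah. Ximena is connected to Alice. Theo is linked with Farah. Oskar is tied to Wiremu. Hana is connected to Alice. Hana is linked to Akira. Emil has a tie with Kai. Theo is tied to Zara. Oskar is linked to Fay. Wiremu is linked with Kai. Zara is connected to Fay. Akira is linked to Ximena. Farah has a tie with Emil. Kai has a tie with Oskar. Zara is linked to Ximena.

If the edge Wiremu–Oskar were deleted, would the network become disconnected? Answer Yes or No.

No

Even without that edge, Wiremu still reaches Oskar via Wiremu – Kai – Oskar, so the network stays connected. Not a bridge.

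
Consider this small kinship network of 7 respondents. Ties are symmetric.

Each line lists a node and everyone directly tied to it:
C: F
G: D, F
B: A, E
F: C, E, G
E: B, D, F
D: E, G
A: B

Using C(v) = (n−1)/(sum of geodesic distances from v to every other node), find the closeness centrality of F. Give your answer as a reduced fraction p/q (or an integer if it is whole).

Distances from F: A:3, B:2, C:1, D:2, E:1, G:1. Sum = 10.
n = 7, so closeness = 6/10 = 3/5.

3/5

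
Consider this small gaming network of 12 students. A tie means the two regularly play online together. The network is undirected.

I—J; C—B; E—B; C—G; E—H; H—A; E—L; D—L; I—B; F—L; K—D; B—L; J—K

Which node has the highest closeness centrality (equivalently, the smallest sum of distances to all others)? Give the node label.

Farness (sum of distances to all others) for each node — A:40, B:20, C:28, D:27, E:22, F:31, G:38, H:30, I:26, J:32, K:33, L:21.
The smallest farness is 20, for B, so B has the highest closeness.

B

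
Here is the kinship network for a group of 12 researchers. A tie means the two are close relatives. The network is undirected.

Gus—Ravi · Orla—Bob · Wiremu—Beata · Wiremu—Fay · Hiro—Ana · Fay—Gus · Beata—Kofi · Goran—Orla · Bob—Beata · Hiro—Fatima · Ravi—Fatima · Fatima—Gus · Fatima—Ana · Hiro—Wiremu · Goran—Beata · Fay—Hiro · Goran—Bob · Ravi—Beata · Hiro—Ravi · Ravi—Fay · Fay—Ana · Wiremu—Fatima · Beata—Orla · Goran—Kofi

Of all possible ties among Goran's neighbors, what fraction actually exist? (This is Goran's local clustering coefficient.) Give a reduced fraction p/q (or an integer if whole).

2/3

Goran's neighbors: Beata, Bob, Kofi, and Orla (k = 4).
Possible neighbor pairs: C(4,2) = 6. Edges among them: Beata–Bob, Beata–Kofi, Beata–Orla, Bob–Orla → e = 4.
Clustering(Goran) = 4/6 = 2/3.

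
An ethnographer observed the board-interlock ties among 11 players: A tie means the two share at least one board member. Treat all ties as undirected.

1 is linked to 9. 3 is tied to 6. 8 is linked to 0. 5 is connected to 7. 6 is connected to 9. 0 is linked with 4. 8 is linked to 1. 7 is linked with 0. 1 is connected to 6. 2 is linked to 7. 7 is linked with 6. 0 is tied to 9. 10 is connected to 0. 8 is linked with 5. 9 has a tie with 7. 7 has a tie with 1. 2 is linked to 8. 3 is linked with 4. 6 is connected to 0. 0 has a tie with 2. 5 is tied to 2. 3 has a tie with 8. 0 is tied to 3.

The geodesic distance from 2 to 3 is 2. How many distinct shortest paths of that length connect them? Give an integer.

The shortest distance is 2. The length-2 paths are: 2–0–3; 2–8–3.
That gives 2 distinct shortest paths.

2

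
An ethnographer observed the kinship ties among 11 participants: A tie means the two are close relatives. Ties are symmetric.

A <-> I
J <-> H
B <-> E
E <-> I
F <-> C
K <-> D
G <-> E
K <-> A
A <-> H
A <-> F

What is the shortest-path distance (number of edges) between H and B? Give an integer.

4

One shortest route is H – A – I – E – B, which uses 4 edges, and at distance 3 from H we only reach {C, D, E}, which does not include B. So d(H,B) = 4.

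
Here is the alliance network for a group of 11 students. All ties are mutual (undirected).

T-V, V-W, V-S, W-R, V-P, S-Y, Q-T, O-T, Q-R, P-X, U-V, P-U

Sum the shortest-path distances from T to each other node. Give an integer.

Distances from T: O:1, P:2, Q:1, R:2, S:2, U:2, V:1, W:2, X:3, Y:3.
Sum = 1 + 2 + 1 + 2 + 2 + 2 + 1 + 2 + 3 + 3 = 19.

19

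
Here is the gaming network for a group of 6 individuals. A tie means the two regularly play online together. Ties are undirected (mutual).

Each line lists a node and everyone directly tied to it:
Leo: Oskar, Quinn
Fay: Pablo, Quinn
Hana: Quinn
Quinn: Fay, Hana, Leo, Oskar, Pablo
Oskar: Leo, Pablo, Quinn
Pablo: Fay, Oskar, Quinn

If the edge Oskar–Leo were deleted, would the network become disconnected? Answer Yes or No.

No

Even without that edge, Oskar still reaches Leo via Oskar – Quinn – Leo, so the network stays connected. Not a bridge.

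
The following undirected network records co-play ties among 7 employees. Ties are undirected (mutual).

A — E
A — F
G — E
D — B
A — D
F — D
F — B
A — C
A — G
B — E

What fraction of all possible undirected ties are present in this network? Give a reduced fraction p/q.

There are 10 edges and 7 nodes, so the maximum possible is C(7,2) = 21.
Density = 10/21.

10/21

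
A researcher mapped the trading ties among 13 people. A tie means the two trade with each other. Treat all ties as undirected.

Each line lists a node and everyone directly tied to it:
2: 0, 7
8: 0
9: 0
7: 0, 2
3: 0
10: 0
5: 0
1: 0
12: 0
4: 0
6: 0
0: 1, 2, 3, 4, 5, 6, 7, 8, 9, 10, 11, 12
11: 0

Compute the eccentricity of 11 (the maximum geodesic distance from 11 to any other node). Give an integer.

Distances from 11: 0:1, 1:2, 2:2, 3:2, 4:2, 5:2, 6:2, 7:2, 8:2, 9:2, 10:2, 12:2.
The largest is 2 (to 10, 8, 7, 5, 2, 12, 9, 6, 1, 4, and 3), so the eccentricity of 11 is 2.

2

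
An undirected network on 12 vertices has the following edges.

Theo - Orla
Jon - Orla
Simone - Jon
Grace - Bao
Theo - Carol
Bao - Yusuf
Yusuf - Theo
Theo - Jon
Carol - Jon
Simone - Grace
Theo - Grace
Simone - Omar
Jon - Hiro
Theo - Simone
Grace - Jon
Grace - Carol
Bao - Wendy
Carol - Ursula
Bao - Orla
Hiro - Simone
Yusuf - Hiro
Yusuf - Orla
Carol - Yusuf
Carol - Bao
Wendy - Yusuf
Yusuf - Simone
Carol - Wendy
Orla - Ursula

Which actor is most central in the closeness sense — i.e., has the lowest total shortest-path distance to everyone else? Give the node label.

Yusuf

Farness (sum of distances to all others) for each node — Bao:18, Carol:16, Grace:17, Hiro:20, Jon:16, Omar:27, Orla:18, Simone:17, Theo:16, Ursula:24, Wendy:20, Yusuf:15.
The smallest farness is 15, for Yusuf, so Yusuf has the highest closeness.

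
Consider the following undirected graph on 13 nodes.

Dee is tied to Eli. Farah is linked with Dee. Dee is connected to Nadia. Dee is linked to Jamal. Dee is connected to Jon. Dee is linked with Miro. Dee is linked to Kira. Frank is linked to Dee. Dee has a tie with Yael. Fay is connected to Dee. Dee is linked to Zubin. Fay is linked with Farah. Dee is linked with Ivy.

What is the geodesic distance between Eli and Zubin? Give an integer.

2

One shortest route is Eli – Dee – Zubin, which uses 2 edges, and Eli and Zubin are not directly tied, so nothing shorter exists. So d(Eli,Zubin) = 2.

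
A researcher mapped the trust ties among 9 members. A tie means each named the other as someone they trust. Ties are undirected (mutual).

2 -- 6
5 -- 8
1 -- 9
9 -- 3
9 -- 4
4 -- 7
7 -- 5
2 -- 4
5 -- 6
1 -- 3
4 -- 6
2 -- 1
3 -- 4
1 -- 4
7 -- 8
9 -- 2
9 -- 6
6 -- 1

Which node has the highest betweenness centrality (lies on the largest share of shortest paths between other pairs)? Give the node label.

4

Unnormalized betweenness of each node: 1:11/12, 2:0, 3:0, 4:49/6, 5:3, 6:23/4, 7:17/4, 8:0, 9:11/12.
4 has the largest value, 49/6, making it the main broker — the node through which the most shortest paths run.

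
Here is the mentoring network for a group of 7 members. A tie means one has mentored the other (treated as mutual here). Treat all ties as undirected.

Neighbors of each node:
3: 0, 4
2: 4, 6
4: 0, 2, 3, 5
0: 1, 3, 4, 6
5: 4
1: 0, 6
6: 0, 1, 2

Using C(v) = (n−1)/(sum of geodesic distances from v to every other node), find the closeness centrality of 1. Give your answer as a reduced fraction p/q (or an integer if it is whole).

6/11

Distances from 1: 0:1, 2:2, 3:2, 4:2, 5:3, 6:1. Sum = 11.
n = 7, so closeness = 6/11.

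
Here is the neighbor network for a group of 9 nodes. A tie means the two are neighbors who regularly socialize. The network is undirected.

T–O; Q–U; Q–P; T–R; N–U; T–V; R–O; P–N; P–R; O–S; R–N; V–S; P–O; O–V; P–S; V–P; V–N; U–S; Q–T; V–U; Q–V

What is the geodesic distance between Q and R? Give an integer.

One shortest route is Q – T – R, which uses 2 edges, and Q and R are not directly tied, so nothing shorter exists. So d(Q,R) = 2.

2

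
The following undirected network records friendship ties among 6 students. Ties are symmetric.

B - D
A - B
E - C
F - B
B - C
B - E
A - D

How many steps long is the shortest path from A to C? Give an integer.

One shortest route is A – B – C, which uses 2 edges, and A and C are not directly tied, so nothing shorter exists. So d(A,C) = 2.

2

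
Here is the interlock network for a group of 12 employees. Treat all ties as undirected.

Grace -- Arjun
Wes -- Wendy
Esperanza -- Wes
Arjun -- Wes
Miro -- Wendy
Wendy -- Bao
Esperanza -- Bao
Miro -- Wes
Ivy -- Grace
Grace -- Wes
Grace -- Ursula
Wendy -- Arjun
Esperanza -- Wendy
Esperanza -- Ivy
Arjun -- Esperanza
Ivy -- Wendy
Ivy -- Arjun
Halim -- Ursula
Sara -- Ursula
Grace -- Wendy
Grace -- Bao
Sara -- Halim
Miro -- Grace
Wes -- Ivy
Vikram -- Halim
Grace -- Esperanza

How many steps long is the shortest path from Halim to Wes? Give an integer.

One shortest route is Halim – Ursula – Grace – Wes, which uses 3 edges, and at distance 2 from Halim we only reach {Grace}, which does not include Wes. So d(Halim,Wes) = 3.

3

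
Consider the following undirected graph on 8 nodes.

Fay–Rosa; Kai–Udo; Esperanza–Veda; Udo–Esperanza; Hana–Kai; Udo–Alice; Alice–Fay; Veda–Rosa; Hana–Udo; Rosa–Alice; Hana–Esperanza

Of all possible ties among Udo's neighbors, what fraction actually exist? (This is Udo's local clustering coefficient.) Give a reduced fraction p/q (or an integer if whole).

1/3

Udo's neighbors: Alice, Esperanza, Hana, and Kai (k = 4).
Possible neighbor pairs: C(4,2) = 6. Edges among them: Esperanza–Hana, Hana–Kai → e = 2.
Clustering(Udo) = 2/6 = 1/3.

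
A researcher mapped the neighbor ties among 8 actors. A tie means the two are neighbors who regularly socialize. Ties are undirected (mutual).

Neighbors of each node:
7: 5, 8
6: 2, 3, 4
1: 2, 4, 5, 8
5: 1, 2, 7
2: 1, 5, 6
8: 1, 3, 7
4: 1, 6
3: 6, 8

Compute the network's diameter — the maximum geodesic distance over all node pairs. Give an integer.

3

Eccentricity of each node (its greatest distance to any other): 1:2, 2:2, 3:3, 4:3, 5:3, 6:3, 7:3, 8:2.
The maximum eccentricity is 3, realized for instance by the pair 3–5 via 3 – 8 – 1 – 5. So the diameter is 3.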